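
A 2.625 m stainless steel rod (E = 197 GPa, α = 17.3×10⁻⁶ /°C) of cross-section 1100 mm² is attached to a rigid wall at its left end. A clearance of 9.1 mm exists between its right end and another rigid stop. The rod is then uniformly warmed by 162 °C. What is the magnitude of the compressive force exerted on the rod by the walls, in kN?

Unrestrained expansion: δ_free = αΔT L = 17.3×10⁻⁶ × 162 × 2625 = 7.357 mm.
Since δ_free = 7.36 mm is less than the 9.1 mm gap, the rod never touches the wall. No axial force develops.

P ≈ 0 kN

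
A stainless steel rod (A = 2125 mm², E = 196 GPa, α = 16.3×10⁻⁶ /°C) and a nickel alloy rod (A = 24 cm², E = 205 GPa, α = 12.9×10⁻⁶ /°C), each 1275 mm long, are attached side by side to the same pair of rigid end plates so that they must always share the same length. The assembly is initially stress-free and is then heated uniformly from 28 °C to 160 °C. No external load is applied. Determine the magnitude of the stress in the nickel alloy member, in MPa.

σ ≈ 42.2 MPa (tensile)

Equilibrium of a rigid end plate with no external load gives equal and opposite internal forces ±P in the two members. Since α_{stainless steel} > α_{nickel alloy}, heating drives the stainless steel into compression and the nickel alloy into tension.
Setting the final lengths equal and cancelling L: (α₁ − α₂)ΔT = P/(A₁E₁) + P/(A₂E₂).
|α₁ − α₂|·ΔT = 3.4×10⁻⁶ × 132 = 0.0004488.
1/(A₁E₁) + 1/(A₂E₂) = 1/(2125×196×10³) + 1/(2400×205×10³) = 4.433×10⁻⁹ N⁻¹.
So P = 0.0004488 / 4.433×10⁻⁹ = 101.2 kN.
σ_{nickel alloy} = P/A₂ = 101200/2400 = 42.18 MPa, tensile.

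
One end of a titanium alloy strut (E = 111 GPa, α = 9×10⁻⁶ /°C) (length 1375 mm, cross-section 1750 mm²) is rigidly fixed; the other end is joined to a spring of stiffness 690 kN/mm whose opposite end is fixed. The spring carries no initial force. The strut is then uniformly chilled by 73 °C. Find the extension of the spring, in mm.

The unrestrained thermal change is αΔT L = 9×10⁻⁶ × 73 × 1375 = 0.9034 mm.
Let P be the tensile force in the spring. The strut extends elastically by PL/(AE) and the spring stretches by P/k; together these equal δ_free.
So P = δ_free / [L/(AE) + 1/k] = 0.9034 / [ 1375/(1750×111×10³) + 1/(690×10³) ].
P = 0.9034 / 8.528×10⁻⁶ = 105900 N.
Spring extension = P/k = 105900/(690×10³) = 0.1535 mm.

δ ≈ 0.154 mm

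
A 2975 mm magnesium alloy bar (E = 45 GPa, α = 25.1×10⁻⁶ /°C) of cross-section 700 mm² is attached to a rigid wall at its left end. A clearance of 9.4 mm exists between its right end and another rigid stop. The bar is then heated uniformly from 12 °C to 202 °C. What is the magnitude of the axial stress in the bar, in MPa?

Unrestrained expansion: δ_free = αΔT L = 25.1×10⁻⁶ × 190 × 2975 = 14.19 mm.
This exceeds the 9.4 mm gap, so the wall pushes back. The portion of expansion that must be recovered elastically is δ_free − gap = 14.19 − 9.4 = 4.788 mm.
Compatibility: PL/(AE) = 4.788 mm, so σ = P/A = E × (4.788/2975) = 72.42 MPa.

σ ≈ 72.4 MPa (compressive)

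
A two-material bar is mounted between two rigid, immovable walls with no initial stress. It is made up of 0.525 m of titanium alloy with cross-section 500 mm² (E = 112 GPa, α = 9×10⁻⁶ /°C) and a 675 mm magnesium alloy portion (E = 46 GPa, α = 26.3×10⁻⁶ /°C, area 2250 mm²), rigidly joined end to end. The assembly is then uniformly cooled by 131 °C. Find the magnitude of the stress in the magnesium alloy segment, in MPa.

σ ≈ 82.3 MPa (tensile)

With the walls removed the bar would change length by δ_free = Σ αᵢΔT Lᵢ = 9×10⁻⁶×131×525 + 26.3×10⁻⁶×131×675 = 2.945 mm.
The walls prevent any net length change, so an axial force P (same in every segment) develops. Compatibility: P · Σ Lᵢ/(AᵢEᵢ) = δ_free.
Σ Lᵢ/(AᵢEᵢ) = 525/(500×112×10³) + 675/(2250×46×10³) = 1.59×10⁻⁵ mm/N.
P = 2.945 / 1.59×10⁻⁵ = 185200 N = 185.2 kN, tensile.
σ_{magnesium alloy} = P / A = 185200 / 2250 = 82.32 MPa.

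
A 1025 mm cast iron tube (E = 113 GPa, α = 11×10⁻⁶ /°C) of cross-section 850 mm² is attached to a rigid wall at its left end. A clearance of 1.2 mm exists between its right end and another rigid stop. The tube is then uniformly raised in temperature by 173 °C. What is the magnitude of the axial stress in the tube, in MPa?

σ ≈ 82.7 MPa (compressive)

Free thermal elongation = αΔT L = 11×10⁻⁶ × 173 × 1025 = 1.951 mm.
This exceeds the 1.2 mm gap, so the wall pushes back. The portion of expansion that must be recovered elastically is δ_free − gap = 1.951 − 1.2 = 0.7506 mm.
That suppressed elongation corresponds to σ = E·Δ/L = 113×10³ × 0.7506/1025 = 82.75 MPa.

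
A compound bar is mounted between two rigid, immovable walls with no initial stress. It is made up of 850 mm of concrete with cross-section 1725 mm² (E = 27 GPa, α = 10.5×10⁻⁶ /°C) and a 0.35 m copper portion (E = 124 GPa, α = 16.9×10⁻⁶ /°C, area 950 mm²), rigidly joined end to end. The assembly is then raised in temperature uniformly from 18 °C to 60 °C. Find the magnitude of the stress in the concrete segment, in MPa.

Free thermal expansion of the whole bar: Σ αᵢΔT Lᵢ = 10.5×10⁻⁶×42×850 + 16.9×10⁻⁶×42×350 = 0.6233 mm.
Since the ends are fixed, an axial force P builds up, equal in every segment, with P · Σ Lᵢ/(AᵢEᵢ) = δ_free.
The series flexibility is Σ Lᵢ/(AᵢEᵢ) = 850/(1725×27×10³) + 350/(950×124×10³) = 2.122×10⁻⁵ mm/N.
Hence P = δ_free / Σ(L/AE) = 0.6233/2.122×10⁻⁵ = 29.37 kN (compressive).
σ_{concrete} = P / A = 29370 / 1725 = 17.03 MPa.

σ ≈ 17 MPa (compressive)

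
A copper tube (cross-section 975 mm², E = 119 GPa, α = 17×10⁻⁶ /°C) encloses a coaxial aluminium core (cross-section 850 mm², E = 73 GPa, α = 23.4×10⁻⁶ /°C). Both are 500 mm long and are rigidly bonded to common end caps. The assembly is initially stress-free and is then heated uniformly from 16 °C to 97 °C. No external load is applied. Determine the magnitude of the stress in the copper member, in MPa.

The aluminium has the larger α, so on heating it would change length more than the copper if both were free. The rigid plates force a common final length, so the aluminium is put into compression and the copper into tension, with equal and opposite forces P (no external load).
Compatibility of the two members (thermal + elastic change equal): (α₁ − α₂)ΔT = P·[1/(A₁E₁) + 1/(A₂E₂)].
|α₁ − α₂|·ΔT = 6.4×10⁻⁶ × 81 = 0.0005184.
1/(A₁E₁) + 1/(A₂E₂) = 1/(975×119×10³) + 1/(850×73×10³) = 2.473×10⁻⁸ N⁻¹.
So P = 0.0005184 / 2.473×10⁻⁸ = 20.96 kN.
σ_{copper} = P/A₁ = 20960/975 = 21.5 MPa, tensile.

σ ≈ 21.5 MPa (tensile)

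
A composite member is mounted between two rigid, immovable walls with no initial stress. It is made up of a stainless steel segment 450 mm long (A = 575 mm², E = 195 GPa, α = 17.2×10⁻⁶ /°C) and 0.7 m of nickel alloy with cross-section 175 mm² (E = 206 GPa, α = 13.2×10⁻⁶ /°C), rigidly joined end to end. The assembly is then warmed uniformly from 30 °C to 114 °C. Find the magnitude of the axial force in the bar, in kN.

P ≈ 60.9 kN (compressive)

If the supports were absent, the total length change would be Σ αᵢΔT Lᵢ = 17.2×10⁻⁶×84×450 + 13.2×10⁻⁶×84×700 = 1.426 mm.
Since the ends are fixed, an axial force P builds up, equal in every segment, with P · Σ Lᵢ/(AᵢEᵢ) = δ_free.
Σ Lᵢ/(AᵢEᵢ) = 450/(575×195×10³) + 700/(175×206×10³) = 2.343×10⁻⁵ mm/N.
P = 1.426 / 2.343×10⁻⁵ = 60870 N = 60.87 kN, compressive.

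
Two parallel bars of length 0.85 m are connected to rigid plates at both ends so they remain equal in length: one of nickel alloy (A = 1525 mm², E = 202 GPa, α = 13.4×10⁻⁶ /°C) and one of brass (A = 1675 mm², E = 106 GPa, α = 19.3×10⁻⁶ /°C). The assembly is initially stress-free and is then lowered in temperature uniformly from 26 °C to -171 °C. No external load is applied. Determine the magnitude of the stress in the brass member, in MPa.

σ ≈ 78.2 MPa (tensile)

The brass has the larger α, so on cooling it would change length more than the nickel alloy if both were free. The rigid plates force a common final length, so the brass is put into tension and the nickel alloy into compression, with equal and opposite forces P (no external load).
Setting the final lengths equal and cancelling L: (α₁ − α₂)ΔT = P/(A₁E₁) + P/(A₂E₂).
|α₁ − α₂|·ΔT = 5.9×10⁻⁶ × 197 = 0.001162.
1/(A₁E₁) + 1/(A₂E₂) = 1/(1525×202×10³) + 1/(1675×106×10³) = 8.878×10⁻⁹ N⁻¹.
So P = 0.001162 / 8.878×10⁻⁹ = 130.9 kN.
σ_{brass} = P/A₂ = 130900/1675 = 78.16 MPa, tensile.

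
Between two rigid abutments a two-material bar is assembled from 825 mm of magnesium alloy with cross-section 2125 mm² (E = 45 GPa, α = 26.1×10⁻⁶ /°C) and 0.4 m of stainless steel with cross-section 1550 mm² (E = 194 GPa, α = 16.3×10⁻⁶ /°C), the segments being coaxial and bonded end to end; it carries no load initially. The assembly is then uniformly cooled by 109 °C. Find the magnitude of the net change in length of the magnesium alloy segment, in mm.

With the walls removed the bar would change length by δ_free = Σ αᵢΔT Lᵢ = 26.1×10⁻⁶×109×825 + 16.3×10⁻⁶×109×400 = 3.058 mm.
The rigid supports impose zero overall length change; the single axial force P common to all segments must satisfy P Σ Lᵢ/(AᵢEᵢ) = δ_free.
The series flexibility is Σ Lᵢ/(AᵢEᵢ) = 825/(2125×45×10³) + 400/(1550×194×10³) = 9.958×10⁻⁶ mm/N.
So P = 3.058 / 9.958×10⁻⁶ = 307.1 kN, tensile.
For the magnesium alloy segment, free thermal change = 26.1×10⁻⁶×109×825 = 2.347 mm and elastic change from P = 307100×825/(2125×45×10³) = 2.649 mm; these oppose, so the net change is 0.302 mm (segment lengthens).

|ΔL| ≈ 0.302 mm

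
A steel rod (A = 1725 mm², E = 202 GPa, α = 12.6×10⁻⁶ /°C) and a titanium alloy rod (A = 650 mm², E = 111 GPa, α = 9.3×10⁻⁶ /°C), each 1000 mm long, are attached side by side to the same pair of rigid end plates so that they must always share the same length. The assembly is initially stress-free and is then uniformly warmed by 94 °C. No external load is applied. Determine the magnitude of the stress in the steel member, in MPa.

Equilibrium of a rigid end plate with no external load gives equal and opposite internal forces ±P in the two members. Since α_{steel} > α_{titanium alloy}, heating drives the steel into compression and the titanium alloy into tension.
Equating the net (thermal + elastic) strains gives |α₁ − α₂|·ΔT = P·[1/(A₁E₁) + 1/(A₂E₂)].
|α₁ − α₂|·ΔT = 3.3×10⁻⁶ × 94 = 0.0003102.
1/(A₁E₁) + 1/(A₂E₂) = 1/(1725×202×10³) + 1/(650×111×10³) = 1.673×10⁻⁸ N⁻¹.
So P = 0.0003102 / 1.673×10⁻⁸ = 18.54 kN.
σ_{steel} = P/A₁ = 18540/1725 = 10.75 MPa, compressive.

σ ≈ 10.7 MPa (compressive)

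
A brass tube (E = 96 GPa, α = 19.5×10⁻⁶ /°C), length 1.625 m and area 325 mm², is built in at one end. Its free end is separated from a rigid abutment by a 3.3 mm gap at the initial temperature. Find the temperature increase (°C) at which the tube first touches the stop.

ΔT ≈ 104 °C

Contact occurs when the free expansion equals the gap: αΔT L = 3.3 mm.
ΔT = 3.3 / (19.5×10⁻⁶ × 1625) = 104.1 °C.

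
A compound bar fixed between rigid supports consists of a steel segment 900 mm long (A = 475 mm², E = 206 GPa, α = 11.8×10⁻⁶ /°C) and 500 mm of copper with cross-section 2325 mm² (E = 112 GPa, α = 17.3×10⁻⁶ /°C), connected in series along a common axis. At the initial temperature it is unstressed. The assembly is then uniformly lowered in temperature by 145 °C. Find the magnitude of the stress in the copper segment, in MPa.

If the supports were absent, the total length change would be Σ αᵢΔT Lᵢ = 11.8×10⁻⁶×145×900 + 17.3×10⁻⁶×145×500 = 2.794 mm.
The walls prevent any net length change, so an axial force P (same in every segment) develops. Compatibility: P · Σ Lᵢ/(AᵢEᵢ) = δ_free.
The series flexibility is Σ Lᵢ/(AᵢEᵢ) = 900/(475×206×10³) + 500/(2325×112×10³) = 1.112×10⁻⁵ mm/N.
P = 2.794 / 1.112×10⁻⁵ = 251300 N = 251.3 kN, tensile.
σ_{copper} = P / A = 251300 / 2325 = 108.1 MPa.

σ ≈ 108 MPa (tensile)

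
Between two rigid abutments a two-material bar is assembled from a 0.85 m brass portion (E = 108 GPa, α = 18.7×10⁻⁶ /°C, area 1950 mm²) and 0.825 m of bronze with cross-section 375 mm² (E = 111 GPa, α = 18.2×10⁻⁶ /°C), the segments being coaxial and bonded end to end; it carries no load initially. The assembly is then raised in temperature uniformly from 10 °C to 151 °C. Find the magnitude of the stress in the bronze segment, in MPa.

σ ≈ 487 MPa (compressive)

Free thermal expansion of the whole bar: Σ αᵢΔT Lᵢ = 18.7×10⁻⁶×141×850 + 18.2×10⁻⁶×141×825 = 4.358 mm.
Since the ends are fixed, an axial force P builds up, equal in every segment, with P · Σ Lᵢ/(AᵢEᵢ) = δ_free.
The series flexibility is Σ Lᵢ/(AᵢEᵢ) = 850/(1950×108×10³) + 825/(375×111×10³) = 2.386×10⁻⁵ mm/N.
P = 4.358 / 2.386×10⁻⁵ = 182700 N = 182.7 kN, compressive.
σ_{bronze} = P / A = 182700 / 375 = 487.2 MPa.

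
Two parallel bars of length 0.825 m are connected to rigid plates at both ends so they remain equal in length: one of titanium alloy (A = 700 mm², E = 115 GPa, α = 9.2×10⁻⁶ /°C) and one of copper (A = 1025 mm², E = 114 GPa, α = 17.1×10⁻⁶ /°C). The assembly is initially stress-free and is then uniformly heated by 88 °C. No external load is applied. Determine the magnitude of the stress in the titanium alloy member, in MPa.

Both members must finish at the same length. With the larger α, the copper tends to over-expand; the plates restrain it, putting the copper in compression and the titanium alloy in tension. With no external load the two internal forces are equal and opposite, magnitude P.
Equating the net (thermal + elastic) strains gives |α₁ − α₂|·ΔT = P·[1/(A₁E₁) + 1/(A₂E₂)].
|α₁ − α₂|·ΔT = 7.9×10⁻⁶ × 88 = 0.0006952.
1/(A₁E₁) + 1/(A₂E₂) = 1/(700×115×10³) + 1/(1025×114×10³) = 2.098×10⁻⁸ N⁻¹.
So P = 0.0006952 / 2.098×10⁻⁸ = 33.14 kN.
σ_{titanium alloy} = P/A₁ = 33140/700 = 47.34 MPa, tensile.

σ ≈ 47.3 MPa (tensile)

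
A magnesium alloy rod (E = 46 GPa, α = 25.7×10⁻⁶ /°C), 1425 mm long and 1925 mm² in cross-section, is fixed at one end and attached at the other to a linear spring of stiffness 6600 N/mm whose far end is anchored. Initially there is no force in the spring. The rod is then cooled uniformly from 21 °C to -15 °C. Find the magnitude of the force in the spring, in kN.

P ≈ 7.87 kN

The unrestrained thermal change is αΔT L = 25.7×10⁻⁶ × 36 × 1425 = 1.318 mm.
With a force P in the spring, the elastic change of the rod is PL/(AE) and that of the spring is P/k; compatibility requires their sum to equal δ_free.
So P = δ_free / [L/(AE) + 1/k] = 1.318 / [ 1425/(1925×46×10³) + 1/(6600) ].
P = 1.318 / 0.0001676 = 7866 N.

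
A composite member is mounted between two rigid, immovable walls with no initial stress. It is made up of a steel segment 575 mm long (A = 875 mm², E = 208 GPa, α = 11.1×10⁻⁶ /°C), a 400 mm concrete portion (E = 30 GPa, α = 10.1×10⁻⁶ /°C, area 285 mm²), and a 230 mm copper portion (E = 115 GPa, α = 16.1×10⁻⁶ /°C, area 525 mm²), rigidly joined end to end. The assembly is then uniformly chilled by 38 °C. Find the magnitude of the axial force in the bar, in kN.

Free thermal contraction of the whole bar: Σ αᵢΔT Lᵢ = 11.1×10⁻⁶×38×575 + 10.1×10⁻⁶×38×400 + 16.1×10⁻⁶×38×230 = 0.5368 mm.
The rigid supports impose zero overall length change; the single axial force P common to all segments must satisfy P Σ Lᵢ/(AᵢEᵢ) = δ_free.
Σ Lᵢ/(AᵢEᵢ) = 575/(875×208×10³) + 400/(285×30×10³) + 230/(525×115×10³) = 5.375×10⁻⁵ mm/N.
Hence P = δ_free / Σ(L/AE) = 0.5368/5.375×10⁻⁵ = 9.986 kN (tensile).

P ≈ 9.99 kN (tensile)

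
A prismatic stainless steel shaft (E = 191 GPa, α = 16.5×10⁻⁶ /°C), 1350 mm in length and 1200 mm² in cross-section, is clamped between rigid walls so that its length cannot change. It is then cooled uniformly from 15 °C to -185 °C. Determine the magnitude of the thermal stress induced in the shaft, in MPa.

σ ≈ 630 MPa (tensile)

Because both ends are immovable the net strain is zero, and the suppressed thermal strain is αΔT = 16.5×10⁻⁶ × 200 = 3300×10⁻⁶.
Hence σ = E·αΔT = 191×10³ × 3300×10⁻⁶ = 630.3 MPa, tensile.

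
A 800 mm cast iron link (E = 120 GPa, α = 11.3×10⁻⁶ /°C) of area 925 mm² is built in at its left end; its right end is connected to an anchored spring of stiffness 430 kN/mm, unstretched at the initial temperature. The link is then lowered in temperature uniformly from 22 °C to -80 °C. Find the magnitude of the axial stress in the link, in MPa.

σ ≈ 105 MPa (tensile)

If the spring were absent the link would shorten by αΔT L = 11.3×10⁻⁶ × 102 × 800 = 0.9221 mm.
Let P be the tensile force in the spring. The link extends elastically by PL/(AE) and the spring stretches by P/k; together these equal δ_free.
So P = δ_free / [L/(AE) + 1/k] = 0.9221 / [ 800/(925×120×10³) + 1/(430×10³) ].
P = 0.9221 / 9.533×10⁻⁶ = 96730 N.
σ = P/A = 96730/925 = 104.6 MPa.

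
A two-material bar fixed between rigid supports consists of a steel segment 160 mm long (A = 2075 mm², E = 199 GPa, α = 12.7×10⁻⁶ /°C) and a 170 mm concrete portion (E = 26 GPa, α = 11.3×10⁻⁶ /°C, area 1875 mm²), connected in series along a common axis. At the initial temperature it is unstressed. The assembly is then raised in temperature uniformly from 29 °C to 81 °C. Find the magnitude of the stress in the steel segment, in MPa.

σ ≈ 25.6 MPa (compressive)

If the supports were absent, the total length change would be Σ αᵢΔT Lᵢ = 12.7×10⁻⁶×52×160 + 11.3×10⁻⁶×52×170 = 0.2056 mm.
Since the ends are fixed, an axial force P builds up, equal in every segment, with P · Σ Lᵢ/(AᵢEᵢ) = δ_free.
Σ Lᵢ/(AᵢEᵢ) = 160/(2075×199×10³) + 170/(1875×26×10³) = 3.875×10⁻⁶ mm/N.
Hence P = δ_free / Σ(L/AE) = 0.2056/3.875×10⁻⁶ = 53.05 kN (compressive).
σ_{steel} = P / A = 53050 / 2075 = 25.57 MPa.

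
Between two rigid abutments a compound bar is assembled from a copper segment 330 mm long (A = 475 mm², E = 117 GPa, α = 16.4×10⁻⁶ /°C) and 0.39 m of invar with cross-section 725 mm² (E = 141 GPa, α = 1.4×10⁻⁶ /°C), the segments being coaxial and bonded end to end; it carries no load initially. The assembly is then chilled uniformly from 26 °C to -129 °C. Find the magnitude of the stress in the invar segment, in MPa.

Free thermal contraction of the whole bar: Σ αᵢΔT Lᵢ = 16.4×10⁻⁶×155×330 + 1.4×10⁻⁶×155×390 = 0.9235 mm.
The walls prevent any net length change, so an axial force P (same in every segment) develops. Compatibility: P · Σ Lᵢ/(AᵢEᵢ) = δ_free.
Σ Lᵢ/(AᵢEᵢ) = 330/(475×117×10³) + 390/(725×141×10³) = 9.753×10⁻⁶ mm/N.
Hence P = δ_free / Σ(L/AE) = 0.9235/9.753×10⁻⁶ = 94.69 kN (tensile).
σ_{invar} = P / A = 94690 / 725 = 130.6 MPa.

σ ≈ 131 MPa (tensile)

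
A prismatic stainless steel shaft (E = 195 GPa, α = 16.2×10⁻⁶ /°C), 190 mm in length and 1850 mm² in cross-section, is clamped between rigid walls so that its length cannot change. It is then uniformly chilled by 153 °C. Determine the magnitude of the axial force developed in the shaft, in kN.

P ≈ 894 kN (tensile)

The ends cannot move, so σ = EαΔT = 195×10³ × 16.2×10⁻⁶ × 153 = 483.3 MPa.
P = AEαΔT = 1850 × 195×10³ × 16.2×10⁻⁶ × 153 = 894.2 kN (tensile).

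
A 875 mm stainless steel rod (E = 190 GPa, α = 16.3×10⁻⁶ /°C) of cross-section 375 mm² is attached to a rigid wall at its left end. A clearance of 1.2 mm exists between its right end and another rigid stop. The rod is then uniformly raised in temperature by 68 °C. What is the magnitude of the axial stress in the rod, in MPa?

σ ≈ 0 MPa

If the wall were absent the rod would grow by αΔT L = 16.3×10⁻⁶ × 68 × 875 = 0.9699 mm.
This is smaller than the 1.2 mm clearance, so the rod expands freely without reaching the stop — the stress is zero.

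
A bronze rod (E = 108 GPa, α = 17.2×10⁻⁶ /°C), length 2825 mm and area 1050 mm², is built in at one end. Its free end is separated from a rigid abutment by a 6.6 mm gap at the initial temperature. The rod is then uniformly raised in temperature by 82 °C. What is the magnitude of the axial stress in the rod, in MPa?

σ ≈ 0 MPa

Unrestrained expansion: δ_free = αΔT L = 17.2×10⁻⁶ × 82 × 2825 = 3.984 mm.
Since δ_free = 3.98 mm is less than the 6.6 mm gap, the rod never touches the wall. No axial force develops.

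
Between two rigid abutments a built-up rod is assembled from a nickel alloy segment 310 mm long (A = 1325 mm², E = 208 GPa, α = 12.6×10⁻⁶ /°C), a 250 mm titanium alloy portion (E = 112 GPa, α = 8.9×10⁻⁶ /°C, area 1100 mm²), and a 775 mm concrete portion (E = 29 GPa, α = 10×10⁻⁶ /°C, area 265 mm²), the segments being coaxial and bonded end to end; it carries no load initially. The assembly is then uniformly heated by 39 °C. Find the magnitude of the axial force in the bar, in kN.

P ≈ 5.21 kN (compressive)

With the walls removed the bar would change length by δ_free = Σ αᵢΔT Lᵢ = 12.6×10⁻⁶×39×310 + 8.9×10⁻⁶×39×250 + 10×10⁻⁶×39×775 = 0.5414 mm.
The walls prevent any net length change, so an axial force P (same in every segment) develops. Compatibility: P · Σ Lᵢ/(AᵢEᵢ) = δ_free.
Σ Lᵢ/(AᵢEᵢ) = 310/(1325×208×10³) + 250/(1100×112×10³) + 775/(265×29×10³) = 0.000104 mm/N.
So P = 0.5414 / 0.000104 = 5.205 kN, compressive.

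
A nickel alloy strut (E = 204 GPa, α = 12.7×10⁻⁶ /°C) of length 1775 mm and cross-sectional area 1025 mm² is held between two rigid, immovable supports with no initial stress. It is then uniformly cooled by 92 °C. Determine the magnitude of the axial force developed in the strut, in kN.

P ≈ 244 kN (tensile)

With zero net strain, σ = E·αΔT = 204 GPa × 12.7×10⁻⁶ × 92 = 238.4 MPa.
Axial force P = σA = 238.4 × 1025 = 244300 N = 244.3 kN, tensile.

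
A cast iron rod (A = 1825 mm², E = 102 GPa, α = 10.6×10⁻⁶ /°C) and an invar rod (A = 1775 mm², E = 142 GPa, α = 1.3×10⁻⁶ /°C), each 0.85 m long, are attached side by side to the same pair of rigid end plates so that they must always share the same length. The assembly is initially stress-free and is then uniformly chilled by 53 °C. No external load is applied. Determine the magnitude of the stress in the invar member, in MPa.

σ ≈ 29.7 MPa (compressive)

Equilibrium of a rigid end plate with no external load gives equal and opposite internal forces ±P in the two members. Since α_{cast iron} > α_{invar}, cooling drives the cast iron into tension and the invar into compression.
Compatibility of the two members (thermal + elastic change equal): (α₁ − α₂)ΔT = P·[1/(A₁E₁) + 1/(A₂E₂)].
|α₁ − α₂|·ΔT = 9.3×10⁻⁶ × 53 = 0.0004929.
1/(A₁E₁) + 1/(A₂E₂) = 1/(1825×102×10³) + 1/(1775×142×10³) = 9.339×10⁻⁹ N⁻¹.
So P = 0.0004929 / 9.339×10⁻⁹ = 52.78 kN.
σ_{invar} = P/A₂ = 52780/1775 = 29.73 MPa, compressive.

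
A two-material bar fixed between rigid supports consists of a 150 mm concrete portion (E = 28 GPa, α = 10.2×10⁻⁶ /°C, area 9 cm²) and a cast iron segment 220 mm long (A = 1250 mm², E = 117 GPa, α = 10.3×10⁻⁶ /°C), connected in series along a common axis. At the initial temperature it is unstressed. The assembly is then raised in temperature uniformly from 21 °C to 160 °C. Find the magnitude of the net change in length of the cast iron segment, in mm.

With the walls removed the bar would change length by δ_free = Σ αᵢΔT Lᵢ = 10.2×10⁻⁶×139×150 + 10.3×10⁻⁶×139×220 = 0.5276 mm.
The walls prevent any net length change, so an axial force P (same in every segment) develops. Compatibility: P · Σ Lᵢ/(AᵢEᵢ) = δ_free.
Σ Lᵢ/(AᵢEᵢ) = 150/(900×28×10³) + 220/(1250×117×10³) = 7.457×10⁻⁶ mm/N.
So P = 0.5276 / 7.457×10⁻⁶ = 70.76 kN, compressive.
For the cast iron segment, free thermal change = 10.3×10⁻⁶×139×220 = 0.315 mm and elastic change from P = 70760×220/(1250×117×10³) = 0.1064 mm; these oppose, so the net change is 0.209 mm (segment lengthens).

|ΔL| ≈ 0.209 mm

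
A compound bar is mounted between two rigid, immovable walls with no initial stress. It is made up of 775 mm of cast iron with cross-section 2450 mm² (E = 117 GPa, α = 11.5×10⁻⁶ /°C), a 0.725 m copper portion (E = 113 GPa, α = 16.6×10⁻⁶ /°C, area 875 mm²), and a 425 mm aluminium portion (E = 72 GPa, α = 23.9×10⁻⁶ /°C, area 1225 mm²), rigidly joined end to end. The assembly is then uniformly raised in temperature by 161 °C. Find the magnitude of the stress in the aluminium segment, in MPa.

σ ≈ 275 MPa (compressive)

If the supports were absent, the total length change would be Σ αᵢΔT Lᵢ = 11.5×10⁻⁶×161×775 + 16.6×10⁻⁶×161×725 + 23.9×10⁻⁶×161×425 = 5.008 mm.
The walls prevent any net length change, so an axial force P (same in every segment) develops. Compatibility: P · Σ Lᵢ/(AᵢEᵢ) = δ_free.
The series flexibility is Σ Lᵢ/(AᵢEᵢ) = 775/(2450×117×10³) + 725/(875×113×10³) + 425/(1225×72×10³) = 1.485×10⁻⁵ mm/N.
P = 5.008 / 1.485×10⁻⁵ = 337100 N = 337.1 kN, compressive.
σ_{aluminium} = P / A = 337100 / 1225 = 275.2 MPa.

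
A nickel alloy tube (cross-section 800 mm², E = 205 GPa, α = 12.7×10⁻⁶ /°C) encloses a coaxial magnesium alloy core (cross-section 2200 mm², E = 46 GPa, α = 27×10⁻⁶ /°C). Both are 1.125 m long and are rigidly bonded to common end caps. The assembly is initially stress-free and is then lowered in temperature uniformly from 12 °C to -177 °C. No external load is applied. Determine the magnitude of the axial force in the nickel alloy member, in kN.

P ≈ 169 kN (compressive in the nickel alloy)

Both members must finish at the same length. With the larger α, the magnesium alloy tends to over-contract; the plates restrain it, putting the magnesium alloy in tension and the nickel alloy in compression. With no external load the two internal forces are equal and opposite, magnitude P.
Equating the net (thermal + elastic) strains gives |α₁ − α₂|·ΔT = P·[1/(A₁E₁) + 1/(A₂E₂)].
|α₁ − α₂|·ΔT = 14.3×10⁻⁶ × 189 = 0.002703.
1/(A₁E₁) + 1/(A₂E₂) = 1/(800×205×10³) + 1/(2200×46×10³) = 1.598×10⁻⁸ N⁻¹.
P = 0.002703 / 1.598×10⁻⁸ = 169100 N = 169.1 kN.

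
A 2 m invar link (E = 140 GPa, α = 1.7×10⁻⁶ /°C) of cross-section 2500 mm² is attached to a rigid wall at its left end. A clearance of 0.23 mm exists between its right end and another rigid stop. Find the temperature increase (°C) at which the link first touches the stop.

ΔT ≈ 67.6 °C

The gap closes when αΔT L = 0.23 mm, since the link is still unstressed at that instant.
So ΔT = g/(αL) = 0.23/(1.7×10⁻⁶ × 2000) = 67.65 °C.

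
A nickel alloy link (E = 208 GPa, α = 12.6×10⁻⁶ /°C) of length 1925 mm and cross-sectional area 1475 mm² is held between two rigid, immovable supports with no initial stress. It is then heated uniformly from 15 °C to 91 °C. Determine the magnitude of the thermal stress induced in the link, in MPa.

The supports are rigid, so the total axial strain is zero. The restrained thermal strain is ε = αΔT = 12.6×10⁻⁶ × 76 = 957.6×10⁻⁶.
The stress required to suppress this strain is σ = Eε = 208×10³ × 957.6×10⁻⁶ = 199.2 MPa, compressive since the link is trying to expand.

σ ≈ 199 MPa (compressive)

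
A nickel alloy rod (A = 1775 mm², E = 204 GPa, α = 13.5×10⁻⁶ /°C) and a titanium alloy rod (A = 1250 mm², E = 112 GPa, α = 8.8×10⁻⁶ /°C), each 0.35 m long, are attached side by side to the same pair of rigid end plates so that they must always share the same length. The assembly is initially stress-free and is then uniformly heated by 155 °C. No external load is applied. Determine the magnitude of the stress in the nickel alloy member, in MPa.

σ ≈ 41.4 MPa (compressive)

Equilibrium of a rigid end plate with no external load gives equal and opposite internal forces ±P in the two members. Since α_{nickel alloy} > α_{titanium alloy}, heating drives the nickel alloy into compression and the titanium alloy into tension.
Setting the final lengths equal and cancelling L: (α₁ − α₂)ΔT = P/(A₁E₁) + P/(A₂E₂).
|α₁ − α₂|·ΔT = 4.7×10⁻⁶ × 155 = 0.0007285.
1/(A₁E₁) + 1/(A₂E₂) = 1/(1775×204×10³) + 1/(1250×112×10³) = 9.905×10⁻⁹ N⁻¹.
P = 0.0007285 / 9.905×10⁻⁹ = 73550 N = 73.55 kN.
σ_{nickel alloy} = P/A₁ = 73550/1775 = 41.44 MPa, compressive.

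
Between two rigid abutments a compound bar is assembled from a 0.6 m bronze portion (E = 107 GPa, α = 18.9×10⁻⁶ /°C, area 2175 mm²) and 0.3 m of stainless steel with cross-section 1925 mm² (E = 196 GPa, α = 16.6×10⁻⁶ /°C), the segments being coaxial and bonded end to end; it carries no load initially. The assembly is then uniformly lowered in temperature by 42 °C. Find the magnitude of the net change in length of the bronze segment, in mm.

If the supports were absent, the total length change would be Σ αᵢΔT Lᵢ = 18.9×10⁻⁶×42×600 + 16.6×10⁻⁶×42×300 = 0.6854 mm.
The rigid supports impose zero overall length change; the single axial force P common to all segments must satisfy P Σ Lᵢ/(AᵢEᵢ) = δ_free.
Σ Lᵢ/(AᵢEᵢ) = 600/(2175×107×10³) + 300/(1925×196×10³) = 3.373×10⁻⁶ mm/N.
Hence P = δ_free / Σ(L/AE) = 0.6854/3.373×10⁻⁶ = 203.2 kN (tensile).
For the bronze segment, free thermal change = 18.9×10⁻⁶×42×600 = 0.4763 mm and elastic change from P = 203200×600/(2175×107×10³) = 0.5239 mm; these oppose, so the net change is 0.0476 mm (segment lengthens).

|ΔL| ≈ 0.0476 mm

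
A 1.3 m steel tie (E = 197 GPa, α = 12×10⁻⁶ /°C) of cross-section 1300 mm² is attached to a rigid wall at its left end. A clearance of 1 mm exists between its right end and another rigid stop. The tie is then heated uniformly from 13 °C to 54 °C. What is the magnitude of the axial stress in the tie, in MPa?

σ ≈ 0 MPa

If the wall were absent the tie would grow by αΔT L = 12×10⁻⁶ × 41 × 1300 = 0.6396 mm.
Since δ_free = 0.64 mm is less than the 1 mm gap, the tie never touches the wall. No axial force develops.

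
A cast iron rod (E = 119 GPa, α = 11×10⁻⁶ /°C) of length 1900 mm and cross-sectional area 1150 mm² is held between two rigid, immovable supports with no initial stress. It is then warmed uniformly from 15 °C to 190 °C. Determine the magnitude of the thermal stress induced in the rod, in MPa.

σ ≈ 229 MPa (compressive)

With length fixed, the mechanical strain must cancel the thermal strain αΔT = 11×10⁻⁶ × 175 = 1925×10⁻⁶.
The stress required to suppress this strain is σ = Eε = 119×10³ × 1925×10⁻⁶ = 229.1 MPa, compressive since the rod is trying to expand.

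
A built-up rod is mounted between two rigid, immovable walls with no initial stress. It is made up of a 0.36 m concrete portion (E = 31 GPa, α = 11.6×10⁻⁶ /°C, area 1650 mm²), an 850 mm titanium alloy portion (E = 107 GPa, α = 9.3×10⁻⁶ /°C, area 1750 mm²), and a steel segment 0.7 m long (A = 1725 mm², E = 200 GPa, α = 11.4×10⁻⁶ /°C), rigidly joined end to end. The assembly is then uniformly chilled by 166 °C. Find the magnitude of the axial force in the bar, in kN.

With the walls removed the bar would change length by δ_free = Σ αᵢΔT Lᵢ = 11.6×10⁻⁶×166×360 + 9.3×10⁻⁶×166×850 + 11.4×10⁻⁶×166×700 = 3.33 mm.
The rigid supports impose zero overall length change; the single axial force P common to all segments must satisfy P Σ Lᵢ/(AᵢEᵢ) = δ_free.
Σ Lᵢ/(AᵢEᵢ) = 360/(1650×31×10³) + 850/(1750×107×10³) + 700/(1725×200×10³) = 1.361×10⁻⁵ mm/N.
So P = 3.33 / 1.361×10⁻⁵ = 244.7 kN, tensile.

P ≈ 245 kN (tensile)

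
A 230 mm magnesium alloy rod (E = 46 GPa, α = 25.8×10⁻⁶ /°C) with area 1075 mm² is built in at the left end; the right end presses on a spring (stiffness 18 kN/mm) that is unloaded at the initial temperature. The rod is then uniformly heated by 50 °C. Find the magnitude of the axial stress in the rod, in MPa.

If the spring were absent the rod would lengthen by αΔT L = 25.8×10⁻⁶ × 50 × 230 = 0.2967 mm.
With a force P in the spring, the elastic change of the rod is PL/(AE) and that of the spring is P/k; compatibility requires their sum to equal δ_free.
P [ L/(AE) + 1/k ] = δ_free → P [ 230/(1075×46×10³) + 1/(18×10³) ] = 0.2967.
P = 0.2967 / 6.021×10⁻⁵ = 4928 N.
σ = P/A = 4928/1075 = 4.584 MPa.

σ ≈ 4.58 MPa (compressive)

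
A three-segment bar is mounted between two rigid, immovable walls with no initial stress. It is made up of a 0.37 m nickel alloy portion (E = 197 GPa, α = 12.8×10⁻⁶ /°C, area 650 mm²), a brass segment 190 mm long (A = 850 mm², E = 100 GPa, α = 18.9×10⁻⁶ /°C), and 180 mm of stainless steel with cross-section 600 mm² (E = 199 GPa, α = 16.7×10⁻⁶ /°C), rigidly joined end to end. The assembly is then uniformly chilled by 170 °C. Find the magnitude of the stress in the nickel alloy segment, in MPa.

σ ≈ 447 MPa (tensile)

With the walls removed the bar would change length by δ_free = Σ αᵢΔT Lᵢ = 12.8×10⁻⁶×170×370 + 18.9×10⁻⁶×170×190 + 16.7×10⁻⁶×170×180 = 1.927 mm.
The walls prevent any net length change, so an axial force P (same in every segment) develops. Compatibility: P · Σ Lᵢ/(AᵢEᵢ) = δ_free.
The series flexibility is Σ Lᵢ/(AᵢEᵢ) = 370/(650×197×10³) + 190/(850×100×10³) + 180/(600×199×10³) = 6.632×10⁻⁶ mm/N.
Hence P = δ_free / Σ(L/AE) = 1.927/6.632×10⁻⁶ = 290.5 kN (tensile).
σ_{nickel alloy} = P / A = 290500 / 650 = 446.9 MPa.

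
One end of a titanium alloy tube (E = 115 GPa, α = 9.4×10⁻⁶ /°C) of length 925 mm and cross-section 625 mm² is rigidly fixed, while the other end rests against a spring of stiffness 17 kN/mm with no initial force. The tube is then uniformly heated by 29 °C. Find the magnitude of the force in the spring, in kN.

P ≈ 3.52 kN

The unrestrained thermal change is αΔT L = 9.4×10⁻⁶ × 29 × 925 = 0.2522 mm.
With a force P in the spring, the elastic change of the tube is PL/(AE) and that of the spring is P/k; compatibility requires their sum to equal δ_free.
P [ L/(AE) + 1/k ] = δ_free → P [ 925/(625×115×10³) + 1/(17×10³) ] = 0.2522.
P = 0.2522 / 7.169×10⁻⁵ = 3517 N.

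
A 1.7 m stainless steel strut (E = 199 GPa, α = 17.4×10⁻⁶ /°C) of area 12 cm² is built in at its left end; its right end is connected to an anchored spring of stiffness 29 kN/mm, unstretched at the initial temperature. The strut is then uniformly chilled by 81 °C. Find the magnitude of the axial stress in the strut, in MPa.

σ ≈ 48 MPa (tensile)

The unrestrained thermal change is αΔT L = 17.4×10⁻⁶ × 81 × 1700 = 2.396 mm.
Let P be the tensile force in the spring. The strut extends elastically by PL/(AE) and the spring stretches by P/k; together these equal δ_free.
So P = δ_free / [L/(AE) + 1/k] = 2.396 / [ 1700/(1200×199×10³) + 1/(29×10³) ].
P = 2.396 / 4.16×10⁻⁵ = 57590 N.
σ = P/A = 57590/1200 = 47.99 MPa.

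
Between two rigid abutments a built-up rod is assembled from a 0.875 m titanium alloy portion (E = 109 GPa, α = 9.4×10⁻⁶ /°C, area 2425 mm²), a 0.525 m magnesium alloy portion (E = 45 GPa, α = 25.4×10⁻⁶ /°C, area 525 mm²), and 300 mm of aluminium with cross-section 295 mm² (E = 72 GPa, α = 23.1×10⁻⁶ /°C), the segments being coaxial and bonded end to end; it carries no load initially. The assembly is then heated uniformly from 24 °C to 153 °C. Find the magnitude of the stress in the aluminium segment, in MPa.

If the supports were absent, the total length change would be Σ αᵢΔT Lᵢ = 9.4×10⁻⁶×129×875 + 25.4×10⁻⁶×129×525 + 23.1×10⁻⁶×129×300 = 3.675 mm.
Since the ends are fixed, an axial force P builds up, equal in every segment, with P · Σ Lᵢ/(AᵢEᵢ) = δ_free.
Σ Lᵢ/(AᵢEᵢ) = 875/(2425×109×10³) + 525/(525×45×10³) + 300/(295×72×10³) = 3.966×10⁻⁵ mm/N.
Hence P = δ_free / Σ(L/AE) = 3.675/3.966×10⁻⁵ = 92.68 kN (compressive).
σ_{aluminium} = P / A = 92680 / 295 = 314.2 MPa.

σ ≈ 314 MPa (compressive)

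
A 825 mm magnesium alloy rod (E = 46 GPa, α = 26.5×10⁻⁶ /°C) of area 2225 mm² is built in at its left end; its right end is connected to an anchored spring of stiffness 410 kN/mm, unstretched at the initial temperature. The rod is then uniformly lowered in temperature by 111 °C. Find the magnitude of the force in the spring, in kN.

If the spring were absent the rod would shorten by αΔT L = 26.5×10⁻⁶ × 111 × 825 = 2.427 mm.
With a force P in the spring, the elastic change of the rod is PL/(AE) and that of the spring is P/k; compatibility requires their sum to equal δ_free.
So P = δ_free / [L/(AE) + 1/k] = 2.427 / [ 825/(2225×46×10³) + 1/(410×10³) ].
P = 2.427 / 1.05×10⁻⁵ = 231100 N.

P ≈ 231 kN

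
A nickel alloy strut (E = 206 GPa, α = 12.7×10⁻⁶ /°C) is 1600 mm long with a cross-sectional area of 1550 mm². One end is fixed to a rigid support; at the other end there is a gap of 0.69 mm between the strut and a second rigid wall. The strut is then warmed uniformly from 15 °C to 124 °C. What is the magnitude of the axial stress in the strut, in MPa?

σ ≈ 196 MPa (compressive)

If the wall were absent the strut would grow by αΔT L = 12.7×10⁻⁶ × 109 × 1600 = 2.215 mm.
This exceeds the 0.69 mm gap, so the wall pushes back. The portion of expansion that must be recovered elastically is δ_free − gap = 2.215 − 0.69 = 1.525 mm.
So σ = E(δ_free − g)/L = 206×10³ × 1.525/1600 = 196.3 MPa.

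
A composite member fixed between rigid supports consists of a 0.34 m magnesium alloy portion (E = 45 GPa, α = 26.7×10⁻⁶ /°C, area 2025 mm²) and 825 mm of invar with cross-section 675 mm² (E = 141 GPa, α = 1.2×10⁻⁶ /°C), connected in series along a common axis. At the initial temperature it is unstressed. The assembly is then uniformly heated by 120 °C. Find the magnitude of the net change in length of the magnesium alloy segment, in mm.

|ΔL| ≈ 0.726 mm

With the walls removed the bar would change length by δ_free = Σ αᵢΔT Lᵢ = 26.7×10⁻⁶×120×340 + 1.2×10⁻⁶×120×825 = 1.208 mm.
The walls prevent any net length change, so an axial force P (same in every segment) develops. Compatibility: P · Σ Lᵢ/(AᵢEᵢ) = δ_free.
The series flexibility is Σ Lᵢ/(AᵢEᵢ) = 340/(2025×45×10³) + 825/(675×141×10³) = 1.24×10⁻⁵ mm/N.
So P = 1.208 / 1.24×10⁻⁵ = 97.44 kN, compressive.
For the magnesium alloy segment, free thermal change = 26.7×10⁻⁶×120×340 = 1.089 mm and elastic change from P = 97440×340/(2025×45×10³) = 0.3636 mm; these oppose, so the net change is 0.726 mm (segment lengthens).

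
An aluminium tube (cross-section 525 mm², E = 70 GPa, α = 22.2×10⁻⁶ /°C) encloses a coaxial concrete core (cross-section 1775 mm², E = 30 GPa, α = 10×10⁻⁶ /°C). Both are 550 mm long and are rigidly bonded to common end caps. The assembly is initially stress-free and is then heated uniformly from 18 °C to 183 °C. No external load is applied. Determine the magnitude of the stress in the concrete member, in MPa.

Both members must finish at the same length. With the larger α, the aluminium tends to over-expand; the plates restrain it, putting the aluminium in compression and the concrete in tension. With no external load the two internal forces are equal and opposite, magnitude P.
Setting the final lengths equal and cancelling L: (α₁ − α₂)ΔT = P/(A₁E₁) + P/(A₂E₂).
|α₁ − α₂|·ΔT = 12.2×10⁻⁶ × 165 = 0.002013.
1/(A₁E₁) + 1/(A₂E₂) = 1/(525×70×10³) + 1/(1775×30×10³) = 4.599×10⁻⁸ N⁻¹.
P = 0.002013 / 4.599×10⁻⁸ = 43770 N = 43.77 kN.
σ_{concrete} = P/A₂ = 43770/1775 = 24.66 MPa, tensile.

σ ≈ 24.7 MPa (tensile)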